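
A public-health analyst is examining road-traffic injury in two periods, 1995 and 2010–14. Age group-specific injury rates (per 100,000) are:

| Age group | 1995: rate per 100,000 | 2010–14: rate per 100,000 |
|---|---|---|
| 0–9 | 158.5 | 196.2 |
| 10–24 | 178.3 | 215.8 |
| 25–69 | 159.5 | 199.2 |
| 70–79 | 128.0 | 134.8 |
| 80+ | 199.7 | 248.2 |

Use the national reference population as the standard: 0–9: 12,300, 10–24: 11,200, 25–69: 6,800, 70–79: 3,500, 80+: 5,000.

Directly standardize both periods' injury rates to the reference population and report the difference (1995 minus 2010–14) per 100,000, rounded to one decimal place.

Standard total = 38,800; weights = 0.3170, 0.2887, 0.1753, 0.0902, 0.1289.
1995: 0.3170×158.5 + 0.2887×178.3 + 0.1753×159.5 + 0.0902×128.0 + 0.1289×199.7 = 166.9487 per 100,000.
2010–14: 0.3170×196.2 + 0.2887×215.8 + 0.1753×199.2 + 0.0902×134.8 + 0.1289×248.2 = 203.5459 per 100,000.
Difference = 166.9487 − 203.5459 = -36.5972.

-36.6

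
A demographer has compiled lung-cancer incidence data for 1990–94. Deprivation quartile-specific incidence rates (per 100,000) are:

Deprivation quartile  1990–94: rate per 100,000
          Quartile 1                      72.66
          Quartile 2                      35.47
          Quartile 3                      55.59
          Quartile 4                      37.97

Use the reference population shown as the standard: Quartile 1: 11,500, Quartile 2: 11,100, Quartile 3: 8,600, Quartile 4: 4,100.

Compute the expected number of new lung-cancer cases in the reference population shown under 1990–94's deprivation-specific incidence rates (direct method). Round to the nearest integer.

19

Expected new lung-cancer cases = Σ (standard pop × deprivation-specific rate ÷ 100,000)
= 11,500×72.66/100,000 + 11,100×35.47/100,000 + 8,600×55.59/100,000 + 4,100×37.97/100,000
= 8.36 + 3.94 + 4.78 + 1.56 = 18.63.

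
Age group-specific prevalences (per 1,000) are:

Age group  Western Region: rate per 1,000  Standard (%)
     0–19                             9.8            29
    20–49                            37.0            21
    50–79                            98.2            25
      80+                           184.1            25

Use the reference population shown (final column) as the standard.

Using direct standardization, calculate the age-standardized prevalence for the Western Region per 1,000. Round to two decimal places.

81.19

Standard weights: 0.29, 0.21, 0.25, 0.25.
Standardized rate: 0.2900×9.8 + 0.2100×37.0 + 0.2500×98.2 + 0.2500×184.1 = 81.1870 per 1,000.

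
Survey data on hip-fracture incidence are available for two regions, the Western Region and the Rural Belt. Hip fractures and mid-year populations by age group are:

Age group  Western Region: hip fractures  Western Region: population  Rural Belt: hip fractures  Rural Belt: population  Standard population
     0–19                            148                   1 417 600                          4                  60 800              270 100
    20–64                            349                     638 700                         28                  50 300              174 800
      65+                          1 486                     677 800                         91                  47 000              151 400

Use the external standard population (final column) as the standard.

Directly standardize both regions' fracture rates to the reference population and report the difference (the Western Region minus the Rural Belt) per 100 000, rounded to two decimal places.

7.95

Age-specific rates per 100 000 for the Western Region: 10.44, 54.64, 219.24.
For the Rural Belt: 6.58, 55.67, 193.62.
Standard total = 596 300; weights = 0.4530, 0.2931, 0.2539.
The Western Region: 0.4530×10.44 + 0.2931×54.64 + 0.2539×219.24 = 76.4114 per 100 000.
The Rural Belt: 0.4530×6.58 + 0.2931×55.67 + 0.2539×193.62 = 68.4572 per 100 000.
Difference = 76.4114 − 68.4572 = 7.9542.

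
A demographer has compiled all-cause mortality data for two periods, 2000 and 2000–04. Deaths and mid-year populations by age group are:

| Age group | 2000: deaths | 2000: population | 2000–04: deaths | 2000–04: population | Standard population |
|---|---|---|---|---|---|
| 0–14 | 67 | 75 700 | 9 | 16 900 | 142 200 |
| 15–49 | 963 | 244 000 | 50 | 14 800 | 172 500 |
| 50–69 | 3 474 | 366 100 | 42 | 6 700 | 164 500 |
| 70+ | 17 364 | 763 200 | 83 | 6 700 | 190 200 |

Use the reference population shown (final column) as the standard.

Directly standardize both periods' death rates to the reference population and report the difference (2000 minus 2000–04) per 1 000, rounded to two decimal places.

3.96

Age-specific rates per 1 000 for 2000: 0.885, 3.947, 9.489, 22.752.
For 2000–04: 0.533, 3.378, 6.269, 12.388.
Standard total = 669 400; weights = 0.2124, 0.2577, 0.2457, 0.2841.
2000: 0.2124×0.885 + 0.2577×3.947 + 0.2457×9.489 + 0.2841×22.752 = 10.0015 per 1 000.
2000–04: 0.2124×0.533 + 0.2577×3.378 + 0.2457×6.269 + 0.2841×12.388 = 6.0441 per 1 000.
Difference = 10.0015 − 6.0441 = 3.9574.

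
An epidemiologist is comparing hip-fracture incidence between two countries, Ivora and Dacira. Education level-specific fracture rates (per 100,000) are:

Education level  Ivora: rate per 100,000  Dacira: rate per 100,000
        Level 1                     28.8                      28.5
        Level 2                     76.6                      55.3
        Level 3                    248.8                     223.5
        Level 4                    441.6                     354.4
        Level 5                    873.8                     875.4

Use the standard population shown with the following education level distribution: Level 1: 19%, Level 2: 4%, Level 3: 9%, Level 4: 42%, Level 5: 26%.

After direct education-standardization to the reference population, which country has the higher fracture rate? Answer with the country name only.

Standard weights: 0.19, 0.04, 0.09, 0.42, 0.26.
Ivora: 0.1900×28.8 + 0.0400×76.6 + 0.0900×248.8 + 0.4200×441.6 + 0.2600×873.8 = 443.5880 per 100,000.
Dacira: 0.1900×28.5 + 0.0400×55.3 + 0.0900×223.5 + 0.4200×354.4 + 0.2600×875.4 = 404.1940 per 100,000.

Ivora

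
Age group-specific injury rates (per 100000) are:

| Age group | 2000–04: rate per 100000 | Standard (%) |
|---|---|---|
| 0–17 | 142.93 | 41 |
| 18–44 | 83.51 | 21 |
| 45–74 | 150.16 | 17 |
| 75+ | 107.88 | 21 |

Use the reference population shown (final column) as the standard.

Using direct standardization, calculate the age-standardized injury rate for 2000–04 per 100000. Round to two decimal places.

124.32

Standard weights: 0.41, 0.21, 0.17, 0.21.
Standardized rate: 0.4100×142.93 + 0.2100×83.51 + 0.1700×150.16 + 0.2100×107.88 = 124.3204 per 100000.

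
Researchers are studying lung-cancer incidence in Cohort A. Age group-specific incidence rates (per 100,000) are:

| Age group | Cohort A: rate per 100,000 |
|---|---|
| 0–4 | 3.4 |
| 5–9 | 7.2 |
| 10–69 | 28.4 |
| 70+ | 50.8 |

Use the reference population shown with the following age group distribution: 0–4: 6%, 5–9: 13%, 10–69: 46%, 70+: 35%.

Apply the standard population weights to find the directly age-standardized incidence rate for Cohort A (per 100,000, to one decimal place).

32.0

Standard weights: 0.06, 0.13, 0.46, 0.35.
Standardized rate: 0.0600×3.4 + 0.1300×7.2 + 0.4600×28.4 + 0.3500×50.8 = 31.9840 per 100,000.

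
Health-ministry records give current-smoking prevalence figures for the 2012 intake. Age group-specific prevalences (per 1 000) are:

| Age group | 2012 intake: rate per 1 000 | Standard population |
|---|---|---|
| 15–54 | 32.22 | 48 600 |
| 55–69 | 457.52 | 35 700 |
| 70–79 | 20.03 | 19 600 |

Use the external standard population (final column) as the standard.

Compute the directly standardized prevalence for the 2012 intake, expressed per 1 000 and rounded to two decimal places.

176.05

Standard total = 103 900; weights = 0.4678, 0.3436, 0.1886.
Standardized rate: 0.4678×32.22 + 0.3436×457.52 + 0.1886×20.03 = 176.0534 per 1 000.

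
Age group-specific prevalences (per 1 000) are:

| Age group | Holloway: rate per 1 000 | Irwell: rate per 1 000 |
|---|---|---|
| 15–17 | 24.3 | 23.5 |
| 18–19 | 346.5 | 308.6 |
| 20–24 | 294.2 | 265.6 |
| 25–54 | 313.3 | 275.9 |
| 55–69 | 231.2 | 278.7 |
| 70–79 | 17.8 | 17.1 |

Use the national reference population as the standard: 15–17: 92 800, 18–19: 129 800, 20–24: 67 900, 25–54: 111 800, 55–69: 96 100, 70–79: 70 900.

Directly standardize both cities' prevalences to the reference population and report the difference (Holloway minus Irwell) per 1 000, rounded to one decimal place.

Standard total = 569 300; weights = 0.1630, 0.2280, 0.1193, 0.1964, 0.1688, 0.1245.
Holloway: 0.1630×24.3 + 0.2280×346.5 + 0.1193×294.2 + 0.1964×313.3 + 0.1688×231.2 + 0.1245×17.8 = 220.8224 per 1 000.
Irwell: 0.1630×23.5 + 0.2280×308.6 + 0.1193×265.6 + 0.1964×275.9 + 0.1688×278.7 + 0.1245×17.1 = 209.2261 per 1 000.
Difference = 220.8224 − 209.2261 = 11.5963.

11.6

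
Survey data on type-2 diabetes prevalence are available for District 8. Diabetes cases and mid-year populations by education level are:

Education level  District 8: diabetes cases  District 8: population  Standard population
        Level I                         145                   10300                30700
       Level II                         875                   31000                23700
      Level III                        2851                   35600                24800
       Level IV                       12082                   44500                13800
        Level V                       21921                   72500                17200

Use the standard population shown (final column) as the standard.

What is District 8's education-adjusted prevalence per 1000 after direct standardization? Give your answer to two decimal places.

109.21

Education-specific rates per 1000 for District 8: 14.078, 28.226, 80.084, 271.506, 302.359.
Standard total = 110200; weights = 0.2786, 0.2151, 0.2250, 0.1252, 0.1561.
Standardized rate: 0.2786×14.078 + 0.2151×28.226 + 0.2250×80.084 + 0.1252×271.506 + 0.1561×302.359 = 109.2066 per 1000.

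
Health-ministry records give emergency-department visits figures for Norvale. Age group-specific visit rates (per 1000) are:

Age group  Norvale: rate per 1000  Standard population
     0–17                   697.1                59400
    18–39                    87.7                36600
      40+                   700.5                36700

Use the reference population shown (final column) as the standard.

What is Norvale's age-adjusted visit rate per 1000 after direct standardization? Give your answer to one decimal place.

530.0

Standard total = 132700; weights = 0.4476, 0.2758, 0.2766.
Standardized rate: 0.4476×697.1 + 0.2758×87.7 + 0.2766×700.5 = 529.9616 per 1000.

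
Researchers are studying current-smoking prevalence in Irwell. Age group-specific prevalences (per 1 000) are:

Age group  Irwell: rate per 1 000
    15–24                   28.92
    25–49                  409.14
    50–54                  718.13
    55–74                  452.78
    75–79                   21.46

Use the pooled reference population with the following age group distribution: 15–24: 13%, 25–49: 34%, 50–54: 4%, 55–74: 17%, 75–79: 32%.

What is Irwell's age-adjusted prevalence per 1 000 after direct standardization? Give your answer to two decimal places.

255.43

Standard weights: 0.13, 0.34, 0.04, 0.17, 0.32.
Standardized rate: 0.1300×28.92 + 0.3400×409.14 + 0.0400×718.13 + 0.1700×452.78 + 0.3200×21.46 = 255.4322 per 1 000.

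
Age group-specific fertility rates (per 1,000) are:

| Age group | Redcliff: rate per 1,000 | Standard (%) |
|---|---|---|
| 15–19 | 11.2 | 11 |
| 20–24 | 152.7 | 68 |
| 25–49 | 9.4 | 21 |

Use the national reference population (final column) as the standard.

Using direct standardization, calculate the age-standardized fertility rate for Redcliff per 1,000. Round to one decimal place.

Standard weights: 0.11, 0.68, 0.21.
Standardized rate: 0.1100×11.2 + 0.6800×152.7 + 0.2100×9.4 = 107.0420 per 1,000.

107.0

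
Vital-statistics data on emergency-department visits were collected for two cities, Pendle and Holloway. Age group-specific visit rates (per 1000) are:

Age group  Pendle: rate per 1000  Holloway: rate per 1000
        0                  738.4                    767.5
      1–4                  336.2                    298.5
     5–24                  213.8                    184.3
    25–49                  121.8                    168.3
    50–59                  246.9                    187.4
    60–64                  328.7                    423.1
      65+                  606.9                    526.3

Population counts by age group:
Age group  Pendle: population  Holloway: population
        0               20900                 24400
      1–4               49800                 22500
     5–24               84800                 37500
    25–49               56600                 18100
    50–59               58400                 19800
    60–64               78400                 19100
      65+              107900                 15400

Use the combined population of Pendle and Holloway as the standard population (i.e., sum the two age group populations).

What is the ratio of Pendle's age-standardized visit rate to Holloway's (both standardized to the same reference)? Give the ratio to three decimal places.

1.033

Combined standard total = 613600; weights = 0.0738, 0.1178, 0.1993, 0.1217, 0.1274, 0.1589, 0.2009.
Pendle: 0.0738×738.4 + 0.1178×336.2 + 0.1993×213.8 + 0.1217×121.8 + 0.1274×246.9 + 0.1589×328.7 + 0.2009×606.9 = 357.2190 per 1000.
Holloway: 0.0738×767.5 + 0.1178×298.5 + 0.1993×184.3 + 0.1217×168.3 + 0.1274×187.4 + 0.1589×423.1 + 0.2009×526.3 = 345.9272 per 1000.
Ratio = 357.2190 ÷ 345.9272 = 1.03264.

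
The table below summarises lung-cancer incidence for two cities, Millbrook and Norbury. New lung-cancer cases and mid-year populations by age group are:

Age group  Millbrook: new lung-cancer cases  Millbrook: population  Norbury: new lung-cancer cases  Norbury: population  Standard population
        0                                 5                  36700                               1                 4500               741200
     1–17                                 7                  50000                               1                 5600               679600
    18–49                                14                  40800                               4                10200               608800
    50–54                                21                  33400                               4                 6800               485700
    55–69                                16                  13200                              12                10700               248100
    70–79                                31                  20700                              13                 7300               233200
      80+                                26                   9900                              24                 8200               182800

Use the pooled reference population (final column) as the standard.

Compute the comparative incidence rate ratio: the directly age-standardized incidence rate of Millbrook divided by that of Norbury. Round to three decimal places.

Age-specific rates per 100000 for Millbrook: 13.62, 14.00, 34.31, 62.87, 121.21, 149.76, 262.63.
For Norbury: 22.22, 17.86, 39.22, 58.82, 112.15, 178.08, 292.68.
Standard total = 3179400; weights = 0.2331, 0.2138, 0.1915, 0.1528, 0.0780, 0.0733, 0.0575.
Millbrook: 0.2331×13.62 + 0.2138×14.00 + 0.1915×34.31 + 0.1528×62.87 + 0.0780×121.21 + 0.0733×149.76 + 0.0575×262.63 = 57.8868 per 100000.
Norbury: 0.2331×22.22 + 0.2138×17.86 + 0.1915×39.22 + 0.1528×58.82 + 0.0780×112.15 + 0.0733×178.08 + 0.0575×292.68 = 64.1339 per 100000.
Ratio = 57.8868 ÷ 64.1339 = 0.90259.

0.903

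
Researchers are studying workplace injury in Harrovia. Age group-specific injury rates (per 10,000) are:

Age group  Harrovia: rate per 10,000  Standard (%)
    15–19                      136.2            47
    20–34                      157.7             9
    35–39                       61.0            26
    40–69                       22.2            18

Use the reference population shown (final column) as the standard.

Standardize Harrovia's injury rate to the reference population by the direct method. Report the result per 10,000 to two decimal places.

98.06

Standard weights: 0.47, 0.09, 0.26, 0.18.
Standardized rate: 0.4700×136.2 + 0.0900×157.7 + 0.2600×61.0 + 0.1800×22.2 = 98.0630 per 10,000.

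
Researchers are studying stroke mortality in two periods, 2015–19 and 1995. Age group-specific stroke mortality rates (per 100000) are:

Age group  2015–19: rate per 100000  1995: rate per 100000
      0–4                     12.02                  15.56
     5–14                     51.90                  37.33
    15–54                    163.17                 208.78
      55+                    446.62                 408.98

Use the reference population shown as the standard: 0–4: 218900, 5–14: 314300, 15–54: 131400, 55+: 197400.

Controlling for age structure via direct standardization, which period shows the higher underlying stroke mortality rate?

2015–19

Standard total = 862000; weights = 0.2539, 0.3646, 0.1524, 0.2290.
2015–19: 0.2539×12.02 + 0.3646×51.90 + 0.1524×163.17 + 0.2290×446.62 = 149.1261 per 100000.
1995: 0.2539×15.56 + 0.3646×37.33 + 0.1524×208.78 + 0.2290×408.98 = 143.0455 per 100000.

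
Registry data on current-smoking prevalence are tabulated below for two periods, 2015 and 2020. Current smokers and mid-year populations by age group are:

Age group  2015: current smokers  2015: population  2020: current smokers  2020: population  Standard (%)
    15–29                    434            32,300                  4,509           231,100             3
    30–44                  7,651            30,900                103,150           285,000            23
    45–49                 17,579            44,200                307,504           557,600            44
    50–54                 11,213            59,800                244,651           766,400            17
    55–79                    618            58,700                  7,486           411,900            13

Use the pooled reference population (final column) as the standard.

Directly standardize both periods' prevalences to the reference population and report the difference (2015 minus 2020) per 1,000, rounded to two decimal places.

Age-specific rates per 1,000 for 2015: 13.437, 247.605, 397.715, 187.508, 10.528.
For 2020: 19.511, 361.930, 551.478, 319.221, 18.174.
Standard weights: 0.03, 0.23, 0.44, 0.17, 0.13.
2015: 0.0300×13.437 + 0.2300×247.605 + 0.4400×397.715 + 0.1700×187.508 + 0.1300×10.528 = 265.5919 per 1,000.
2020: 0.0300×19.511 + 0.2300×361.930 + 0.4400×551.478 + 0.1700×319.221 + 0.1300×18.174 = 383.1096 per 1,000.
Difference = 265.5919 − 383.1096 = -117.5177.

-117.52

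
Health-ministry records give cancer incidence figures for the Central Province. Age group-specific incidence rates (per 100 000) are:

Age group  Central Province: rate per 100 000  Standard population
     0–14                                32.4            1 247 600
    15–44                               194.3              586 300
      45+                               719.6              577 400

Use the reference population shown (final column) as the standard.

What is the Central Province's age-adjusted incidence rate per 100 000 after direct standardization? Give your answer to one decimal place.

Standard total = 2 411 300; weights = 0.5174, 0.2431, 0.2395.
Standardized rate: 0.5174×32.4 + 0.2431×194.3 + 0.2395×719.6 = 236.3196 per 100 000.

236.3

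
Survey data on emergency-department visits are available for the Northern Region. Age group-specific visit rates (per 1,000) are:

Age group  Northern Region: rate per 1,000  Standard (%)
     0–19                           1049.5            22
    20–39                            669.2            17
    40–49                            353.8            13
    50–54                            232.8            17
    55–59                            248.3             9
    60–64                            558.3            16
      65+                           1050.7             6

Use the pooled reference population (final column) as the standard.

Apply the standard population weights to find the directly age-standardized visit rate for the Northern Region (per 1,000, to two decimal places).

Standard weights: 0.22, 0.17, 0.13, 0.17, 0.09, 0.16, 0.06.
Standardized rate: 0.2200×1049.5 + 0.1700×669.2 + 0.1300×353.8 + 0.1700×232.8 + 0.0900×248.3 + 0.1600×558.3 + 0.0600×1050.7 = 604.9410 per 1,000.

604.94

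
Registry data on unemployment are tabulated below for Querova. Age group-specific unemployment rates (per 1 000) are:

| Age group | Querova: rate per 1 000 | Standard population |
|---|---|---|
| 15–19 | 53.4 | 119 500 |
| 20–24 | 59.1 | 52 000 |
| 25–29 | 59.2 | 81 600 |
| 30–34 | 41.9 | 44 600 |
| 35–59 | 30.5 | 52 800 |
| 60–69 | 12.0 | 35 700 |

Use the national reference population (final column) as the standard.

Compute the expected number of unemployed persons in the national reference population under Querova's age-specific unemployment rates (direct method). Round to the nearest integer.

Expected unemployed persons = Σ (standard pop × age-specific rate ÷ 1 000)
= 119 500×53.4/1 000 + 52 000×59.1/1 000 + 81 600×59.2/1 000 + 44 600×41.9/1 000 + 52 800×30.5/1 000 + 35 700×12.0/1 000
= 6381.30 + 3073.20 + 4830.72 + 1868.74 + 1610.40 + 428.40 = 18192.76.

18193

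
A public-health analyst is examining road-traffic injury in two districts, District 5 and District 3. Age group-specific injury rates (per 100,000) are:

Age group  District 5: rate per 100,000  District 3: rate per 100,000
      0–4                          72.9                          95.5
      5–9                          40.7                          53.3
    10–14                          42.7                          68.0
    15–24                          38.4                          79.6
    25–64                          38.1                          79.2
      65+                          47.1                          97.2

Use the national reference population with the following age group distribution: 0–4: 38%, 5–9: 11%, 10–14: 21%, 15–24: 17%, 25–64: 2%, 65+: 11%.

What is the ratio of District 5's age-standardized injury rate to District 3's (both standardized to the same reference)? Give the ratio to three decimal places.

Standard weights: 0.38, 0.11, 0.21, 0.17, 0.02, 0.11.
District 5: 0.3800×72.9 + 0.1100×40.7 + 0.2100×42.7 + 0.1700×38.4 + 0.0200×38.1 + 0.1100×47.1 = 53.6170 per 100,000.
District 3: 0.3800×95.5 + 0.1100×53.3 + 0.2100×68.0 + 0.1700×79.6 + 0.0200×79.2 + 0.1100×97.2 = 82.2410 per 100,000.
Ratio = 53.6170 ÷ 82.2410 = 0.65195.

0.652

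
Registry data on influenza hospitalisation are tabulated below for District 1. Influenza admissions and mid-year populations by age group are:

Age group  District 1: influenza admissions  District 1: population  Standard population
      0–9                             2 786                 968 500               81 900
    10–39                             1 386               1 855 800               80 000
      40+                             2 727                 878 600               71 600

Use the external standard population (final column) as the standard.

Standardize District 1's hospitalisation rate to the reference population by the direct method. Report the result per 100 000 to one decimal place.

221.7

Age-specific rates per 100 000 for District 1: 287.66, 74.68, 310.38.
Standard total = 233 500; weights = 0.3507, 0.3426, 0.3066.
Standardized rate: 0.3507×287.66 + 0.3426×74.68 + 0.3066×310.38 = 221.6594 per 100 000.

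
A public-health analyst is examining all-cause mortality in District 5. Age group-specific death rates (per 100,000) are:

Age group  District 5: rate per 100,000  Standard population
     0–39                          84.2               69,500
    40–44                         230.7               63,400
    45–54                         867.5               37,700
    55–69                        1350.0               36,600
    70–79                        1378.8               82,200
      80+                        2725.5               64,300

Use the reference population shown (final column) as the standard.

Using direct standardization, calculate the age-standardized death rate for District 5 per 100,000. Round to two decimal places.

1105.97

Standard total = 353,700; weights = 0.1965, 0.1792, 0.1066, 0.1035, 0.2324, 0.1818.
Standardized rate: 0.1965×84.2 + 0.1792×230.7 + 0.1066×867.5 + 0.1035×1350.0 + 0.2324×1378.8 + 0.1818×2725.5 = 1105.9656 per 100,000.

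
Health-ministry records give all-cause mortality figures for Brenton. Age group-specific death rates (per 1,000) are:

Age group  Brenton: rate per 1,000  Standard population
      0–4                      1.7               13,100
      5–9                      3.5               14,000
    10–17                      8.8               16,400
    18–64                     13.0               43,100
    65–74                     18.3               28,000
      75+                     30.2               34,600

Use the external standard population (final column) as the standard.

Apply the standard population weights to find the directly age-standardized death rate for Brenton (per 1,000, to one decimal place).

15.6

Standard total = 149,200; weights = 0.0878, 0.0938, 0.1099, 0.2889, 0.1877, 0.2319.
Standardized rate: 0.0878×1.7 + 0.0938×3.5 + 0.1099×8.8 + 0.2889×13.0 + 0.1877×18.3 + 0.2319×30.2 = 15.6381 per 1,000.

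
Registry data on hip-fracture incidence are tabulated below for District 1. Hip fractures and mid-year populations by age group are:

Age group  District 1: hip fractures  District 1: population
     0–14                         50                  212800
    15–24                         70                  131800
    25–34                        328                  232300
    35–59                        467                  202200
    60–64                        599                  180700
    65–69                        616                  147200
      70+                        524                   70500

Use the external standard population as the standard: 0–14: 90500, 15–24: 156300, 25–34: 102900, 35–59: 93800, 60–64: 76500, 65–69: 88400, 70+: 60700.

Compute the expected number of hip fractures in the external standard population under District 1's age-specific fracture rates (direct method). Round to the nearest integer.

Age-specific rates per 100000 for District 1: 23.50, 53.11, 141.20, 230.96, 331.49, 418.48, 743.26.
Expected hip fractures = Σ (standard pop × age-specific rate ÷ 100000)
= 90500×23.50/100000 + 156300×53.11/100000 + 102900×141.20/100000 + 93800×230.96/100000 + 76500×331.49/100000 + 88400×418.48/100000 + 60700×743.26/100000
= 21.26 + 83.01 + 145.29 + 216.64 + 253.59 + 369.93 + 451.16 = 1540.89.

1541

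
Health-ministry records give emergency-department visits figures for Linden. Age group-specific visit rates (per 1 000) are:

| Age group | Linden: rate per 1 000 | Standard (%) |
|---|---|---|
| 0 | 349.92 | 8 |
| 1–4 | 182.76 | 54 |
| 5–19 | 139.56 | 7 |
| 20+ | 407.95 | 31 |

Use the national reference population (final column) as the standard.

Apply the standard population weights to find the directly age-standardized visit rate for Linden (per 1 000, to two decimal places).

262.92

Standard weights: 0.08, 0.54, 0.07, 0.31.
Standardized rate: 0.0800×349.92 + 0.5400×182.76 + 0.0700×139.56 + 0.3100×407.95 = 262.9177 per 1 000.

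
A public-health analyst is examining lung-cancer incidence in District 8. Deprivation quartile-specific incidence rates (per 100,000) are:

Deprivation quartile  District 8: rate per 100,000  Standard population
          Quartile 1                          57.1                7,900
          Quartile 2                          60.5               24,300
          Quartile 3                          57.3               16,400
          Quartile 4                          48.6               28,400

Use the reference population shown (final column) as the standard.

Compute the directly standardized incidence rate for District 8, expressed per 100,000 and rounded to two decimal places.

55.08

Standard total = 77,000; weights = 0.1026, 0.3156, 0.2130, 0.3688.
Standardized rate: 0.1026×57.1 + 0.3156×60.5 + 0.2130×57.3 + 0.3688×48.6 = 55.0805 per 100,000.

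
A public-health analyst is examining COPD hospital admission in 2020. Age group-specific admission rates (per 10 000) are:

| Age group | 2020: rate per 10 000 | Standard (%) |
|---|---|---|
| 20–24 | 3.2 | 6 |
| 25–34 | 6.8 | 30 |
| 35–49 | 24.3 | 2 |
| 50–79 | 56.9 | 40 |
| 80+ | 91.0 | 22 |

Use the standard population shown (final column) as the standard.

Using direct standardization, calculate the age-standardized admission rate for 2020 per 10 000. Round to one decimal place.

Standard weights: 0.06, 0.30, 0.02, 0.40, 0.22.
Standardized rate: 0.0600×3.2 + 0.3000×6.8 + 0.0200×24.3 + 0.4000×56.9 + 0.2200×91.0 = 45.4980 per 10 000.

45.5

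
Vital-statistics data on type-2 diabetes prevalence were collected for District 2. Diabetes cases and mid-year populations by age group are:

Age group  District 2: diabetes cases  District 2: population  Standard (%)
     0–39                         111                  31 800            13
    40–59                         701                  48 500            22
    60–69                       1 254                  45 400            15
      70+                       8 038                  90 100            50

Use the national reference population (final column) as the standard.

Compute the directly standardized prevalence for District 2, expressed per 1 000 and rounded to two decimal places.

Age-specific rates per 1 000 for District 2: 3.491, 14.454, 27.621, 89.212.
Standard weights: 0.13, 0.22, 0.15, 0.50.
Standardized rate: 0.1300×3.491 + 0.2200×14.454 + 0.1500×27.621 + 0.5000×89.212 = 52.3827 per 1 000.

52.38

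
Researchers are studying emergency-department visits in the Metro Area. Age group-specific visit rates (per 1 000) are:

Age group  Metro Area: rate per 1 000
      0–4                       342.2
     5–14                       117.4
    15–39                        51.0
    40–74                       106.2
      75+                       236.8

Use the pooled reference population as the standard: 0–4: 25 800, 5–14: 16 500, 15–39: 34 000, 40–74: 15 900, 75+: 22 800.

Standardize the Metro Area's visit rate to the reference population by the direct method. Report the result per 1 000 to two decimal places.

Standard total = 115 000; weights = 0.2243, 0.1435, 0.2957, 0.1383, 0.1983.
Standardized rate: 0.2243×342.2 + 0.1435×117.4 + 0.2957×51.0 + 0.1383×106.2 + 0.1983×236.8 = 170.3259 per 1 000.

170.33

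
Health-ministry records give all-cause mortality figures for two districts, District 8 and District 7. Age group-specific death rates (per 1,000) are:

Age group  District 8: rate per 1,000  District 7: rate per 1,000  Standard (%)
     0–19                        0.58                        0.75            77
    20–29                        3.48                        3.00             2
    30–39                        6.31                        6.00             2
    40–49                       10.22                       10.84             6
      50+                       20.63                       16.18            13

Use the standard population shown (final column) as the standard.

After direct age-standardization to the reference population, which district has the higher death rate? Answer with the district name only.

Standard weights: 0.77, 0.02, 0.02, 0.06, 0.13.
District 8: 0.7700×0.58 + 0.0200×3.48 + 0.0200×6.31 + 0.0600×10.22 + 0.1300×20.63 = 3.9375 per 1,000.
District 7: 0.7700×0.75 + 0.0200×3.00 + 0.0200×6.00 + 0.0600×10.84 + 0.1300×16.18 = 3.5113 per 1,000.

District 8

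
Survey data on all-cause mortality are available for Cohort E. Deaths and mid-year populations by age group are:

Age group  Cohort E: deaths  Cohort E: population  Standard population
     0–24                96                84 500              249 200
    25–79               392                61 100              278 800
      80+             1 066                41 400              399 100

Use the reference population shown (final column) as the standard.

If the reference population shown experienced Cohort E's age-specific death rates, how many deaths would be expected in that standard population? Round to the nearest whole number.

12348

Age-specific rates per 1 000 for Cohort E: 1.136, 6.416, 25.749.
Expected deaths = Σ (standard pop × age-specific rate ÷ 1 000)
= 249 200×1.136/1 000 + 278 800×6.416/1 000 + 399 100×25.749/1 000
= 283.11 + 1788.70 + 10276.34 = 12348.16.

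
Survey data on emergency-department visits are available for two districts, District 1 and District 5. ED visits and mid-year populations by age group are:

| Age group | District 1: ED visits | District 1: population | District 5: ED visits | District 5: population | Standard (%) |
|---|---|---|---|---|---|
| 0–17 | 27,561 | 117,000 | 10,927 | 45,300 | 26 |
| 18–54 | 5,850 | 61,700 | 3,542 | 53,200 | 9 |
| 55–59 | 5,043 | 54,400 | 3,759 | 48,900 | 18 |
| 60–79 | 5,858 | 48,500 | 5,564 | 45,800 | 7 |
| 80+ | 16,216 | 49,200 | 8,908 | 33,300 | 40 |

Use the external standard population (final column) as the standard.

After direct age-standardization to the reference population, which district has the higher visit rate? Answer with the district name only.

Age-specific rates per 1,000 for District 1: 235.564, 94.814, 92.702, 120.784, 329.593.
For District 5: 241.214, 66.579, 76.871, 121.485, 267.508.
Standard weights: 0.26, 0.09, 0.18, 0.07, 0.40.
District 1: 0.2600×235.564 + 0.0900×94.814 + 0.1800×92.702 + 0.0700×120.784 + 0.4000×329.593 = 226.7585 per 1,000.
District 5: 0.2600×241.214 + 0.0900×66.579 + 0.1800×76.871 + 0.0700×121.485 + 0.4000×267.508 = 198.0515 per 1,000.

District 1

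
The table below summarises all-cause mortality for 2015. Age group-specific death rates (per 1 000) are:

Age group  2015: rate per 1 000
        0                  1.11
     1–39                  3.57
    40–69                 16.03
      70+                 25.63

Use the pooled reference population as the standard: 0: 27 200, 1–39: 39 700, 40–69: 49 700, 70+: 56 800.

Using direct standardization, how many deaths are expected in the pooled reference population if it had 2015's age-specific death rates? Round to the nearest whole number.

2424

Expected deaths = Σ (standard pop × age-specific rate ÷ 1 000)
= 27 200×1.11/1 000 + 39 700×3.57/1 000 + 49 700×16.03/1 000 + 56 800×25.63/1 000
= 30.19 + 141.73 + 796.69 + 1455.78 = 2424.40.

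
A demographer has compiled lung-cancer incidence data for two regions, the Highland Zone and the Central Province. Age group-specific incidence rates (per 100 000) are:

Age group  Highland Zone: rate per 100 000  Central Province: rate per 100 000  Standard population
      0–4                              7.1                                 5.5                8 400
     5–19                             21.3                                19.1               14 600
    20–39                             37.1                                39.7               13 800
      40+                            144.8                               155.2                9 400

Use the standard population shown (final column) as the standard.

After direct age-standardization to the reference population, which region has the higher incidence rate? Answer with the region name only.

Standard total = 46 200; weights = 0.1818, 0.3160, 0.2987, 0.2035.
The Highland Zone: 0.1818×7.1 + 0.3160×21.3 + 0.2987×37.1 + 0.2035×144.8 = 48.5654 per 100 000.
The Central Province: 0.1818×5.5 + 0.3160×19.1 + 0.2987×39.7 + 0.2035×155.2 = 50.4719 per 100 000.

Central Province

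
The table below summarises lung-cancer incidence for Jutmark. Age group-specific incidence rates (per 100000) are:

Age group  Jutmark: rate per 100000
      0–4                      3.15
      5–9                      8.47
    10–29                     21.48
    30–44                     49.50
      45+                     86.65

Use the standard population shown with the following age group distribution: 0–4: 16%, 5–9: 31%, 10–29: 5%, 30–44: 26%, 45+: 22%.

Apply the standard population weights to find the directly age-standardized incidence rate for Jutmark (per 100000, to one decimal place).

Standard weights: 0.16, 0.31, 0.05, 0.26, 0.22.
Standardized rate: 0.1600×3.15 + 0.3100×8.47 + 0.0500×21.48 + 0.2600×49.50 + 0.2200×86.65 = 36.1367 per 100000.

36.1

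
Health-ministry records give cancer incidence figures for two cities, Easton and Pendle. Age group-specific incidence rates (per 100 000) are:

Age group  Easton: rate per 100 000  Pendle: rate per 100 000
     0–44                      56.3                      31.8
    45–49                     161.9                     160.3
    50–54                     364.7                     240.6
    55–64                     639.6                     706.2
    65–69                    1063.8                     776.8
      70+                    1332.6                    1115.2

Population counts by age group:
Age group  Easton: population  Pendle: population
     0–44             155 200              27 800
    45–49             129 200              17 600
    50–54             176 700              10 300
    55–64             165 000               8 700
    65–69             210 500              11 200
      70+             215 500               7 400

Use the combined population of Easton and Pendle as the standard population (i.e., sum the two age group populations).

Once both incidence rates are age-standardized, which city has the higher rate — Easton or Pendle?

Easton

Combined standard total = 1 135 100; weights = 0.1612, 0.1293, 0.1647, 0.1530, 0.1953, 0.1964.
Easton: 0.1612×56.3 + 0.1293×161.9 + 0.1647×364.7 + 0.1530×639.6 + 0.1953×1063.8 + 0.1964×1332.6 = 657.4295 per 100 000.
Pendle: 0.1612×31.8 + 0.1293×160.3 + 0.1647×240.6 + 0.1530×706.2 + 0.1953×776.8 + 0.1964×1115.2 = 544.2738 per 100 000.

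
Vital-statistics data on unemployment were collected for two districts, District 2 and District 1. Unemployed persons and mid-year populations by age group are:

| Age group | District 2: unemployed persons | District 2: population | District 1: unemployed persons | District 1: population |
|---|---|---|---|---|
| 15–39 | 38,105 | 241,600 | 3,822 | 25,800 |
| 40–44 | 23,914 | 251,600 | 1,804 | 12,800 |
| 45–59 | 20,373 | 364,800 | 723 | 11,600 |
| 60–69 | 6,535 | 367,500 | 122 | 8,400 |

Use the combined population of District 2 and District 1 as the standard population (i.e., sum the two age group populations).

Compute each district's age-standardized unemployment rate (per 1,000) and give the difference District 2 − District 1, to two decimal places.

Age-specific rates per 1,000 for District 2: 157.719, 95.048, 55.847, 17.782.
For District 1: 148.140, 140.938, 62.328, 14.524.
Combined standard total = 1,284,100; weights = 0.2082, 0.2059, 0.2931, 0.2927.
District 2: 0.2082×157.719 + 0.2059×95.048 + 0.2931×55.847 + 0.2927×17.782 = 73.9895 per 1,000.
District 1: 0.2082×148.140 + 0.2059×140.938 + 0.2931×62.328 + 0.2927×14.524 = 82.3892 per 1,000.
Difference = 73.9895 − 82.3892 = -8.3997.

-8.40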